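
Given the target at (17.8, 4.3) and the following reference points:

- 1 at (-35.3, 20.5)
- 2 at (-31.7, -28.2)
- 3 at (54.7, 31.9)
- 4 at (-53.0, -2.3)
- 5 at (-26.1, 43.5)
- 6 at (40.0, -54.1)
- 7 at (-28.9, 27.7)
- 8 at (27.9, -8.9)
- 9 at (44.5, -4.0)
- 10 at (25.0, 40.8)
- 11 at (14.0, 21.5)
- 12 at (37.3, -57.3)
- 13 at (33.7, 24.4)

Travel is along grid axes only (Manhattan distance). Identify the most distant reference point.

5

Distances from (17.8, 4.3):
1: 69.3
2: 82.0
3: 64.5
4: 77.4
5: 83.1
6: 80.6
7: 70.1
8: 23.3
9: 35.0
10: 43.7
11: 21.0
12: 81.1
13: 36.0
Maximum: 5 at 83.1.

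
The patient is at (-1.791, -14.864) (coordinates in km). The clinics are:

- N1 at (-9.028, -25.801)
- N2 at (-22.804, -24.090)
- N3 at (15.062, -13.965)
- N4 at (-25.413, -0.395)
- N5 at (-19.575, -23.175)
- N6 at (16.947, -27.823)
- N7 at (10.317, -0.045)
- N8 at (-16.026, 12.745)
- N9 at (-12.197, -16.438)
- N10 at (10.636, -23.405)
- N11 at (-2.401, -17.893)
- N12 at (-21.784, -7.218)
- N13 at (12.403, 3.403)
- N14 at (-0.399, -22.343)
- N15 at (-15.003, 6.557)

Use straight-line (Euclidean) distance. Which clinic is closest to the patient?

N11

Distances from (-1.791, -14.864):
N1: √((-7.237)² + (-10.937)²) = √(52.37417 + 119.61797) = 13.115 km
N2: √((-21.013)² + (-9.226)²) = √(441.54617 + 85.11908) = 22.949 km
N3: √((16.853)² + (0.899)²) = √(284.02361 + 0.80820) = 16.877 km
N4: √((-23.622)² + (14.469)²) = √(557.99888 + 209.35196) = 27.701 km
N5: √((-17.784)² + (-8.311)²) = √(316.27066 + 69.07272) = 19.630 km
N6: √((18.738)² + (-12.959)²) = √(351.11264 + 167.93568) = 22.783 km
N7: √((12.108)² + (14.819)²) = √(146.60366 + 219.60276) = 19.137 km
N8: √((-14.235)² + (27.609)²) = √(202.63522 + 762.25688) = 31.063 km
N9: √((-10.406)² + (-1.574)²) = √(108.28484 + 2.47748) = 10.524 km
N10: √((12.427)² + (-8.541)²) = √(154.43033 + 72.94868) = 15.079 km
N11: √((-0.610)² + (-3.029)²) = √(0.37210 + 9.17484) = 3.090 km
N12: √((-19.993)² + (7.646)²) = √(399.72005 + 58.46132) = 21.405 km
N13: √((14.194)² + (18.267)²) = √(201.46964 + 333.68329) = 23.133 km
N14: √((1.392)² + (-7.479)²) = √(1.93766 + 55.93544) = 7.607 km
N15: √((-13.212)² + (21.421)²) = √(174.55694 + 458.85924) = 25.168 km
Minimum: N11 at 3.090 km.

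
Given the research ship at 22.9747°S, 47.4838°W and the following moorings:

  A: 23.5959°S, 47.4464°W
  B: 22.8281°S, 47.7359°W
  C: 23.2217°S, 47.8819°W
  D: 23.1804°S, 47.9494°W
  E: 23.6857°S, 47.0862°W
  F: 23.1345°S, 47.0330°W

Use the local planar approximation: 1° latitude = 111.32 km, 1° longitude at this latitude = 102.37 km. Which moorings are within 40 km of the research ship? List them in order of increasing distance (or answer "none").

B

Distances from 22.9747°S, 47.4838°W:
A: √((-0.6212·111.32)² + (0.0374·102.37)²) = √(4781.996891 + 14.658469) = 69.2579 km
B: √((0.1466·111.32)² + (-0.2521·102.37)²) = √(266.326472 + 666.025869) = 30.5344 km
C: √((-0.2470·111.32)² + (-0.3981·102.37)²) = √(756.032216 + 1660.847518) = 49.1618 km
D: √((-0.2057·111.32)² + (-0.4656·102.37)²) = √(524.342401 + 2271.806563) = 52.8786 km
E: √((-0.7110·111.32)² + (0.3976·102.37)²) = √(6264.488218 + 1656.678202) = 89.0009 km
F: √((-0.1598·111.32)² + (0.4508·102.37)²) = √(316.446244 + 2129.674453) = 49.4583 km
Threshold 40 km: B (30.5344 km) is within range.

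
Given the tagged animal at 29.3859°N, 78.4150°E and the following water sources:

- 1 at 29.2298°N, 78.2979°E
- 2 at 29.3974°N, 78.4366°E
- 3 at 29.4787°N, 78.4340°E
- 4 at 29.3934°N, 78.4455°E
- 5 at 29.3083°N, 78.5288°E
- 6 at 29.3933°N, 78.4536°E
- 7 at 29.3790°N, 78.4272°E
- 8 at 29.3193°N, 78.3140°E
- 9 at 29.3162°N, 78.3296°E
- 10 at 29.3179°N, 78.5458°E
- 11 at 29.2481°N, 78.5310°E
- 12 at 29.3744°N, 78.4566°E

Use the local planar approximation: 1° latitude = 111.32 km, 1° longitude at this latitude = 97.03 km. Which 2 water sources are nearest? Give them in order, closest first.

Distances from 29.3859°N, 78.4150°E:
1: 20.7620 km
2: 2.4559 km
3: 10.4937 km
4: 3.0749 km
5: 14.0196 km
6: 3.8349 km
7: 1.4111 km
8: 12.2885 km
9: 11.3519 km
10: 14.7776 km
11: 19.0263 km
12: 4.2346 km
Sorted: 7 (1.4111 km) < 2 (2.4559 km) < 4 (3.0749 km) < 6 (3.8349 km) < …

7, 2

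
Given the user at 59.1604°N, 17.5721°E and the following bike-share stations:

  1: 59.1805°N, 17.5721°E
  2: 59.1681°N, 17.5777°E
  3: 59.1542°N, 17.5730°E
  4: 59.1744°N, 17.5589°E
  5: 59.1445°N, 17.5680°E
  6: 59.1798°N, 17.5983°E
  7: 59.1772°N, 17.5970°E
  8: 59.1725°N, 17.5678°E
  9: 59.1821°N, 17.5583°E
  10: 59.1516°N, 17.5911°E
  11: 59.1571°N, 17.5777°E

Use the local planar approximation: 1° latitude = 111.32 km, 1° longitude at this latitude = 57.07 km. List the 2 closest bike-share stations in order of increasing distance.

11, 3

Distances from 59.1604°N, 17.5721°E:
1: 2.2375 km
2: 0.9148 km
3: 0.6921 km
4: 1.7310 km
5: 1.7854 km
6: 2.6267 km
7: 2.3488 km
8: 1.3691 km
9: 2.5408 km
10: 1.4613 km
11: 0.4869 km
Sorted: 11 (0.4869 km) < 3 (0.6921 km) < 2 (0.9148 km) < 8 (1.3691 km) < …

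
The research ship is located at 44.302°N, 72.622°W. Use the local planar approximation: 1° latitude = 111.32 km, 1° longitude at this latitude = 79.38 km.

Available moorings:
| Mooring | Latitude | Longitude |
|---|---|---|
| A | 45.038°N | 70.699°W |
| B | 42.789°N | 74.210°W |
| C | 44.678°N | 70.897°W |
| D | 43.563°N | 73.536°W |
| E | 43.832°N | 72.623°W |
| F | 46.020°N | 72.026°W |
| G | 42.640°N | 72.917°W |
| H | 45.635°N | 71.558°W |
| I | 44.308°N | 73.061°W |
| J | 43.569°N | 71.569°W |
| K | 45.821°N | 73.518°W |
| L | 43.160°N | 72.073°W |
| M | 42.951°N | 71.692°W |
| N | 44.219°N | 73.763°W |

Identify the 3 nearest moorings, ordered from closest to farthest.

I, E, N

Distances from 44.302°N, 72.622°W:
A: 173.246 km
B: 210.375 km
C: 143.185 km
D: 109.689 km
E: 52.320 km
F: 197.013 km
G: 186.490 km
H: 170.743 km
I: 34.854 km
J: 116.812 km
K: 183.444 km
L: 134.390 km
M: 167.535 km
N: 91.043 km
Sorted: I (34.854 km) < E (52.320 km) < N (91.043 km) < D (109.689 km) < J (116.812 km) < …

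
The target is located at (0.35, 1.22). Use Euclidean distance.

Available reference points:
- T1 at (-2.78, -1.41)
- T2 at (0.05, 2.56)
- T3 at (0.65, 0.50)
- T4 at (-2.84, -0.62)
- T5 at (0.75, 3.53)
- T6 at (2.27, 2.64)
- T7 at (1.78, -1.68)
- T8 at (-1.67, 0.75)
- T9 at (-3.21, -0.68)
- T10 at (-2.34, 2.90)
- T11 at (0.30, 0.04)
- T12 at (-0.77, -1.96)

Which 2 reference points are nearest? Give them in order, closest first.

Distances from (0.35, 1.22):
T1: 4.09
T2: 1.37
T3: 0.78
T4: 3.68
T5: 2.34
T6: 2.39
T7: 3.23
T8: 2.07
T9: 4.04
T10: 3.17
T11: 1.18
T12: 3.37
Sorted: T3 (0.78) < T11 (1.18) < T2 (1.37) < T8 (2.07) < …

T3, T11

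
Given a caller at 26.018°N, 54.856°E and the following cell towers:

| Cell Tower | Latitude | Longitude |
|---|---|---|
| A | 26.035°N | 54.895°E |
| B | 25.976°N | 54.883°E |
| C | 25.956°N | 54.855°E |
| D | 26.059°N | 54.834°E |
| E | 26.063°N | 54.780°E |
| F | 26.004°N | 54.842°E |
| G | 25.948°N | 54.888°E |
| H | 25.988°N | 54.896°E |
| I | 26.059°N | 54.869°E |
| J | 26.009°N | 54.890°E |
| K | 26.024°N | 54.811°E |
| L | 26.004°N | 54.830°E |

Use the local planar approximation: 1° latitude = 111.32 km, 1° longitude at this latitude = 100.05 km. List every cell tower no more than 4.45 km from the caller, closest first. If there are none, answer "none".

Distances from 26.018°N, 54.856°E:
A: √((0.017·111.32)² + (0.039·100.05)²) = √(3.58133 + 15.22521) = 4.337 km
B: √((-0.042·111.32)² + (0.027·100.05)²) = √(21.85974 + 7.29729) = 5.400 km
C: √((-0.062·111.32)² + (-0.001·100.05)²) = √(47.63540 + 0.01001) = 6.903 km
D: √((0.041·111.32)² + (-0.022·100.05)²) = √(20.83119 + 4.84484) = 5.067 km
E: √((0.045·111.32)² + (-0.076·100.05)²) = √(25.09409 + 57.81777) = 9.106 km
F: √((-0.014·111.32)² + (-0.014·100.05)²) = √(2.42886 + 1.96196) = 2.095 km
G: √((-0.070·111.32)² + (0.032·100.05)²) = √(60.72150 + 10.25024) = 8.424 km
H: √((-0.030·111.32)² + (0.040·100.05)²) = √(11.15293 + 16.01600) = 5.212 km
I: √((0.041·111.32)² + (0.013·100.05)²) = √(20.83119 + 1.69169) = 4.746 km
J: √((-0.009·111.32)² + (0.034·100.05)²) = √(1.00376 + 11.57156) = 3.546 km
K: √((0.006·111.32)² + (-0.045·100.05)²) = √(0.44612 + 20.27026) = 4.552 km
L: √((-0.014·111.32)² + (-0.026·100.05)²) = √(2.42886 + 6.76676) = 3.032 km
Threshold 4.45 km: F (2.095 km), L (3.032 km), J (3.546 km), A (4.337 km) are within range.

F, L, J, A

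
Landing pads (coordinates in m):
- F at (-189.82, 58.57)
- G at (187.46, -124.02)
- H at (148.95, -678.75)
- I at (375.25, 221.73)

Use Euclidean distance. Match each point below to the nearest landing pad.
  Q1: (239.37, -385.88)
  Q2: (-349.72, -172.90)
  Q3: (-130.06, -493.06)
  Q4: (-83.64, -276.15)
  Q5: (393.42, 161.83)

Q1→G; Q2→F; Q3→H; Q4→G; Q5→I

Q1 at (239.37, -385.88):
  F: 617.85 m
  G: 266.96 m
  H: 306.51 m
  I: 622.62 m
  → nearest: G (266.96 m)
Q2 at (-349.72, -172.90):
  F: 281.33 m
  G: 539.40 m
  H: 710.32 m
  I: 825.42 m
  → nearest: F (281.33 m)
Q3 at (-130.06, -493.06):
  F: 554.86 m
  G: 486.84 m
  H: 335.15 m
  I: 875.36 m
  → nearest: H (335.15 m)
Q4 at (-83.64, -276.15):
  F: 351.16 m
  G: 310.87 m
  H: 464.96 m
  I: 677.10 m
  → nearest: G (310.87 m)
Q5 at (393.42, 161.83):
  F: 592.31 m
  G: 352.32 m
  H: 875.41 m
  I: 62.60 m
  → nearest: I (62.60 m)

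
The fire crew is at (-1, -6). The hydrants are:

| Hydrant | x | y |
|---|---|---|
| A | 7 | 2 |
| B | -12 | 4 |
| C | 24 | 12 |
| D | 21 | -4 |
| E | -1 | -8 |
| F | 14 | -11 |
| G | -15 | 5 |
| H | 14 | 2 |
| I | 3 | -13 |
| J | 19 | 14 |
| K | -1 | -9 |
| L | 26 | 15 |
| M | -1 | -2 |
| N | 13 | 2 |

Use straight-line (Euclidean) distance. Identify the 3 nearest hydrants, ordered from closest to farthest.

Distances from (-1, -6):
A: 11.3
B: 14.9
C: 30.8
D: 22.1
E: 2.0
F: 15.8
G: 17.8
H: 17.0
I: 8.1
J: 28.3
K: 3.0
L: 34.2
M: 4.0
N: 16.1
Sorted: E (2.0) < K (3.0) < M (4.0) < I (8.1) < A (11.3) < …

E, K, M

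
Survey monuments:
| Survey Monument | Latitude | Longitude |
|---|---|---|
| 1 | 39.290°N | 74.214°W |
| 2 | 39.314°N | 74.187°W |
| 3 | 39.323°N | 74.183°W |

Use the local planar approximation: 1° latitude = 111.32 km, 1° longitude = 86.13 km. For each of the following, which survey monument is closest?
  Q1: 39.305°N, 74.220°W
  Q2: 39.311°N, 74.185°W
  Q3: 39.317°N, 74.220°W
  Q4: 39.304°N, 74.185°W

Q1→1; Q2→2; Q3→2; Q4→2

Q1 at 39.305°N, 74.220°W:
  1: √((-0.015·111.32)² + (0.006·86.13)²) = √(2.78823 + 0.26706) = 1.748 km
  2: √((0.009·111.32)² + (0.033·86.13)²) = √(1.00376 + 8.07861) = 3.014 km
  3: √((0.018·111.32)² + (0.037·86.13)²) = √(4.01505 + 10.15576) = 3.764 km
  → nearest: 1 (1.748 km)
Q2 at 39.311°N, 74.185°W:
  1: √((-0.021·111.32)² + (-0.029·86.13)²) = √(5.46493 + 6.23885) = 3.421 km
  2: √((0.003·111.32)² + (-0.002·86.13)²) = √(0.11153 + 0.02967) = 0.376 km
  3: √((0.012·111.32)² + (0.002·86.13)²) = √(1.78447 + 0.02967) = 1.347 km
  → nearest: 2 (0.376 km)
Q3 at 39.317°N, 74.220°W:
  1: √((-0.027·111.32)² + (0.006·86.13)²) = √(9.03387 + 0.26706) = 3.050 km
  2: √((-0.003·111.32)² + (0.033·86.13)²) = √(0.11153 + 8.07861) = 2.862 km
  3: √((0.006·111.32)² + (0.037·86.13)²) = √(0.44612 + 10.15576) = 3.256 km
  → nearest: 2 (2.862 km)
Q4 at 39.304°N, 74.185°W:
  1: √((-0.014·111.32)² + (-0.029·86.13)²) = √(2.42886 + 6.23885) = 2.944 km
  2: √((0.010·111.32)² + (-0.002·86.13)²) = √(1.23921 + 0.02967) = 1.126 km
  3: √((0.019·111.32)² + (0.002·86.13)²) = √(4.47356 + 0.02967) = 2.122 km
  → nearest: 2 (1.126 km)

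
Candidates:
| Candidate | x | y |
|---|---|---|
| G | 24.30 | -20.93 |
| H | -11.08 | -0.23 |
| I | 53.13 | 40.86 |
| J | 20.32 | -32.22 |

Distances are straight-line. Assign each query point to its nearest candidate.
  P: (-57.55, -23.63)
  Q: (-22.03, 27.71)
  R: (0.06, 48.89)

P→H; Q→H; R→H

P at (-57.55, -23.63):
  G: 81.89
  H: 52.03
  I: 128.10
  J: 78.34
  → nearest: H (52.03)
Q at (-22.03, 27.71):
  G: 67.17
  H: 30.01
  I: 76.30
  J: 73.38
  → nearest: H (30.01)
R at (0.06, 48.89):
  G: 73.91
  H: 50.37
  I: 53.67
  J: 83.60
  → nearest: H (50.37)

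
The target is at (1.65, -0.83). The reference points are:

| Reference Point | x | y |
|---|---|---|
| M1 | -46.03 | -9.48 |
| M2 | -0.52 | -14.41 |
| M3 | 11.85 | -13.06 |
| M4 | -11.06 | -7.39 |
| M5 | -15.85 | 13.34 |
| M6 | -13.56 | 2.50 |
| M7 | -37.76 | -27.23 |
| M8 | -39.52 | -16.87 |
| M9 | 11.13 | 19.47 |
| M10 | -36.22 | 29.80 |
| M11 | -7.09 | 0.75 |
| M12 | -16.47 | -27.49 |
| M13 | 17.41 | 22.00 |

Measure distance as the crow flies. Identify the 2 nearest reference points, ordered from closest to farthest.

Distances from (1.65, -0.83):
M1: 48.46
M2: 13.75
M3: 15.93
M4: 14.30
M5: 22.52
M6: 15.57
M7: 47.44
M8: 44.18
M9: 22.40
M10: 48.71
M11: 8.88
M12: 32.23
M13: 27.74
Sorted: M11 (8.88) < M2 (13.75) < M4 (14.30) < M6 (15.57) < …

M11, M2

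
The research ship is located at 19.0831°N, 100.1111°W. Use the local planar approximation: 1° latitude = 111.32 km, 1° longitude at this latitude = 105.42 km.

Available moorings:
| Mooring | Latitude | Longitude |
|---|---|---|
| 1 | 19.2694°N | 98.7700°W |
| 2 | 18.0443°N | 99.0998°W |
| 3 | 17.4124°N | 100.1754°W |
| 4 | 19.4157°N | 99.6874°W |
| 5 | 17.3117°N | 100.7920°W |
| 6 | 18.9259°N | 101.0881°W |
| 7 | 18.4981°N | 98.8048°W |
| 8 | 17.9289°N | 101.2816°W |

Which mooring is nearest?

4

Distances from 19.0831°N, 100.1111°W:
1: 142.8918 km
2: 157.2844 km
3: 186.1058 km
4: 58.0168 km
5: 209.8505 km
6: 104.4714 km
7: 152.3318 km
8: 178.1422 km
Minimum: 4 at 58.0168 km.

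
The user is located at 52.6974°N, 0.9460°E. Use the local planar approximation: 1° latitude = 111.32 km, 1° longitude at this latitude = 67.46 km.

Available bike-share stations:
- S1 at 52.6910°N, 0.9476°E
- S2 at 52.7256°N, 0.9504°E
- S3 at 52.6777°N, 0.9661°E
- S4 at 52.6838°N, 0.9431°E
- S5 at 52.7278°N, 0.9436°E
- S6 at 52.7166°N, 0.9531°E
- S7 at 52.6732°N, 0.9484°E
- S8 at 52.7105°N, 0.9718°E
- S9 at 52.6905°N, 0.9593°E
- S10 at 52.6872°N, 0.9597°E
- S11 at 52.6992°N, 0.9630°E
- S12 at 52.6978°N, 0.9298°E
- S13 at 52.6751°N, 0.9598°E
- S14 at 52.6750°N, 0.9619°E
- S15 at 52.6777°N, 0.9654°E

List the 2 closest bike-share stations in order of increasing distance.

S1, S12

Distances from 52.6974°N, 0.9460°E:
S1: √((-0.0064·111.32)² + (0.0016·67.46)²) = √(0.507582 + 0.011650) = 0.7206 km
S2: √((0.0282·111.32)² + (0.0044·67.46)²) = √(9.854727 + 0.088104) = 3.1532 km
S3: √((-0.0197·111.32)² + (0.0201·67.46)²) = √(4.809267 + 1.838590) = 2.5783 km
S4: √((-0.0136·111.32)² + (-0.0029·67.46)²) = √(2.292051 + 0.038273) = 1.5265 km
S5: √((0.0304·111.32)² + (-0.0024·67.46)²) = √(11.452322 + 0.026213) = 3.3880 km
S6: √((0.0192·111.32)² + (0.0071·67.46)²) = √(4.568239 + 0.229408) = 2.1904 km
S7: √((-0.0242·111.32)² + (0.0024·67.46)²) = √(7.257334 + 0.026213) = 2.6988 km
S8: √((0.0131·111.32)² + (0.0258·67.46)²) = √(2.126616 + 3.029229) = 2.2706 km
S9: √((-0.0069·111.32)² + (0.0133·67.46)²) = √(0.589990 + 0.805000) = 1.1811 km
S10: √((-0.0102·111.32)² + (0.0137·67.46)²) = √(1.289278 + 0.854149) = 1.4640 km
S11: √((0.0018·111.32)² + (0.0170·67.46)²) = √(0.040151 + 1.315196) = 1.1642 km
S12: √((0.0004·111.32)² + (-0.0162·67.46)²) = √(0.001983 + 1.194325) = 1.0938 km
S13: √((-0.0223·111.32)² + (0.0138·67.46)²) = √(6.162488 + 0.866664) = 2.6513 km
S14: √((-0.0224·111.32)² + (0.0159·67.46)²) = √(6.217881 + 1.150501) = 2.7145 km
S15: √((-0.0197·111.32)² + (0.0194·67.46)²) = √(4.809267 + 1.712759) = 2.5538 km
Sorted: S1 (0.7206 km) < S12 (1.0938 km) < S11 (1.1642 km) < S9 (1.1811 km) < …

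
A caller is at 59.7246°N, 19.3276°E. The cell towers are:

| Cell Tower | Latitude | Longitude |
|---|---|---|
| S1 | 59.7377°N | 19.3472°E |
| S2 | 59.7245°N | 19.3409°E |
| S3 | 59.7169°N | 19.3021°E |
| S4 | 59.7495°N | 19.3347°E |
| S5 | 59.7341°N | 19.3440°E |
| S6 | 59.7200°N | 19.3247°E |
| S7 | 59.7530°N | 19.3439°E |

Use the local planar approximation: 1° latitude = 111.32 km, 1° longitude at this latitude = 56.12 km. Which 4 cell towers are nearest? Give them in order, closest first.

S6, S2, S5, S3

Distances from 59.7246°N, 19.3276°E:
S1: √((0.0131·111.32)² + (0.0196·56.12)²) = √(2.126616 + 1.209894) = 1.8266 km
S2: √((-0.0001·111.32)² + (0.0133·56.12)²) = √(0.000124 + 0.557107) = 0.7465 km
S3: √((-0.0077·111.32)² + (-0.0255·56.12)²) = √(0.734730 + 2.047933) = 1.6681 km
S4: √((0.0249·111.32)² + (0.0071·56.12)²) = √(7.683252 + 0.158764) = 2.8004 km
S5: √((0.0095·111.32)² + (0.0164·56.12)²) = √(1.118391 + 0.847077) = 1.4020 km
S6: √((-0.0046·111.32)² + (-0.0029·56.12)²) = √(0.262218 + 0.026487) = 0.5373 km
S7: √((0.0284·111.32)² + (0.0163·56.12)²) = √(9.995006 + 0.836779) = 3.2912 km
Sorted: S6 (0.5373 km) < S2 (0.7465 km) < S5 (1.4020 km) < S3 (1.6681 km) < S1 (1.8266 km) < S4 (2.8004 km) < …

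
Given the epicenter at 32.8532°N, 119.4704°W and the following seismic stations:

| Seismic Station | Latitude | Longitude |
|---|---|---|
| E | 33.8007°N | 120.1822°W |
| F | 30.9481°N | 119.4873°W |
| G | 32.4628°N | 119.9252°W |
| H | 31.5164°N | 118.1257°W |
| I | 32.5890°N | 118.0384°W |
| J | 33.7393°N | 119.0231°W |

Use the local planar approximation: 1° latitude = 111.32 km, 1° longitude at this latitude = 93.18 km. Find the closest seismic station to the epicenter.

G

Distances from 32.8532°N, 119.4704°W:
E: √((0.9475·111.32)² + (-0.7118·93.18)²) = √(11125.123290 + 4399.075134) = 124.5961 km
F: √((-1.9051·111.32)² + (-0.0169·93.18)²) = √(44976.116103 + 2.479812) = 212.0816 km
G: √((-0.3904·111.32)² + (-0.4548·93.18)²) = √(1888.713190 + 1795.917260) = 60.7012 km
H: √((-1.3368·111.32)² + (1.3447·93.18)²) = √(22145.182776 + 15699.875988) = 194.5381 km
I: √((-0.2642·111.32)² + (1.4320·93.18)²) = √(864.991863 + 17804.568308) = 136.6366 km
J: √((0.8861·111.32)² + (0.4473·93.18)²) = √(9729.978227 + 1737.173551) = 107.0848 km
Minimum: G at 60.7012 km.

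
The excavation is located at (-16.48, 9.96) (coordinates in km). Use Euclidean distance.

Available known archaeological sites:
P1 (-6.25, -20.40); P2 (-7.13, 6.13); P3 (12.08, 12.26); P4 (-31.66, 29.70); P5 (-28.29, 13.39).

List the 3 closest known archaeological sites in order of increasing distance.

P2, P5, P4

Distances from (-16.48, 9.96):
P1: √((10.23)² + (-30.36)²) = √(104.6529 + 921.7296) = 32.04 km
P2: √((9.35)² + (-3.83)²) = √(87.4225 + 14.6689) = 10.10 km
P3: √((28.56)² + (2.30)²) = √(815.6736 + 5.2900) = 28.65 km
P4: √((-15.18)² + (19.74)²) = √(230.4324 + 389.6676) = 24.90 km
P5: √((-11.81)² + (3.43)²) = √(139.4761 + 11.7649) = 12.30 km
Sorted: P2 (10.10 km) < P5 (12.30 km) < P4 (24.90 km) < P3 (28.65 km) < P1 (32.04 km)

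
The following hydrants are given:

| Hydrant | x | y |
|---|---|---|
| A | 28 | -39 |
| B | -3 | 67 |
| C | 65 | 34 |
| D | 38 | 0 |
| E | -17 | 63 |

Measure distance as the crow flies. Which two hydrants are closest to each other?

B and E

Pairwise distances:
B–E: √((-14)² + (-4)²) = √(196.000 + 16.000) = 14.6
A–D: √((10)² + (39)²) = √(100.000 + 1521.000) = 40.3
C–D: √((-27)² + (-34)²) = √(729.000 + 1156.000) = 43.4
B–C: √((68)² + (-33)²) = √(4624.000 + 1089.000) = 75.6
B–D: √((41)² + (-67)²) = √(1681.000 + 4489.000) = 78.5
A–C: √((37)² + (73)²) = √(1369.000 + 5329.000) = 81.8
D–E: √((-55)² + (63)²) = √(3025.000 + 3969.000) = 83.6
C–E: √((-82)² + (29)²) = √(6724.000 + 841.000) = 87.0
A–B: √((-31)² + (106)²) = √(961.000 + 11236.000) = 110.4
A–E: √((-45)² + (102)²) = √(2025.000 + 10404.000) = 111.5
Closest pair: B–E at 14.6.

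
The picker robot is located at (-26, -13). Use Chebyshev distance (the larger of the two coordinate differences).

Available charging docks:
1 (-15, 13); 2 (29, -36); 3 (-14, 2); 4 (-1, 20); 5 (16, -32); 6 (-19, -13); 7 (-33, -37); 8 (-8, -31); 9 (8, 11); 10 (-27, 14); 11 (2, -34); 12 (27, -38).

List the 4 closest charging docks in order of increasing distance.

6, 3, 8, 7

Distances from (-26, -13):
1: max(|11|, |26|) = 26
2: max(|55|, |-23|) = 55
3: max(|12|, |15|) = 15
4: max(|25|, |33|) = 33
5: max(|42|, |-19|) = 42
6: max(|7|, |0|) = 7
7: max(|-7|, |-24|) = 24
8: max(|18|, |-18|) = 18
9: max(|34|, |24|) = 34
10: max(|-1|, |27|) = 27
11: max(|28|, |-21|) = 28
12: max(|53|, |-25|) = 53
Sorted: 6 (7) < 3 (15) < 8 (18) < 7 (24) < 1 (26) < 10 (27) < …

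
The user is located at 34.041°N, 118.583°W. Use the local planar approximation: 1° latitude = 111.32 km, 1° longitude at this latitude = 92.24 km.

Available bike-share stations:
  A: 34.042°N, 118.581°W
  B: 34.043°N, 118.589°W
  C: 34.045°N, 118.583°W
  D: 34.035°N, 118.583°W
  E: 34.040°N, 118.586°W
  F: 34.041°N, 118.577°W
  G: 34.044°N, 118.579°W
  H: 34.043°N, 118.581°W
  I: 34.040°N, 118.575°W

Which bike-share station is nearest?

Distances from 34.041°N, 118.583°W:
A: √((0.001·111.32)² + (0.002·92.24)²) = √(0.01239 + 0.03403) = 0.215 km
B: √((0.002·111.32)² + (-0.006·92.24)²) = √(0.04957 + 0.30630) = 0.597 km
C: √((0.004·111.32)² + (0.000·92.24)²) = √(0.19827 + 0.00000) = 0.445 km
D: √((-0.006·111.32)² + (0.000·92.24)²) = √(0.44612 + 0.00000) = 0.668 km
E: √((-0.001·111.32)² + (-0.003·92.24)²) = √(0.01239 + 0.07657) = 0.298 km
F: √((0.000·111.32)² + (0.006·92.24)²) = √(0.00000 + 0.30630) = 0.553 km
G: √((0.003·111.32)² + (0.004·92.24)²) = √(0.11153 + 0.13613) = 0.498 km
H: √((0.002·111.32)² + (0.002·92.24)²) = √(0.04957 + 0.03403) = 0.289 km
I: √((-0.001·111.32)² + (0.008·92.24)²) = √(0.01239 + 0.54453) = 0.746 km
Minimum: A at 0.215 km.

A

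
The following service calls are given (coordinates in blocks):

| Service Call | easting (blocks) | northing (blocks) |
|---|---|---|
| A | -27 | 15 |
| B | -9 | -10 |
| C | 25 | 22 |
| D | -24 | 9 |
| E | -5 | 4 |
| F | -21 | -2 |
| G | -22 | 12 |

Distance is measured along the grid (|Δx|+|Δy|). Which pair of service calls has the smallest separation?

Pairwise distances:
D–G: |2| + |3| = 2 + 3 = 5 blocks
A–G: |5| + |-3| = 5 + 3 = 8 blocks
A–D: |3| + |-6| = 3 + 6 = 9 blocks
D–F: |3| + |-11| = 3 + 11 = 14 blocks
F–G: |-1| + |14| = 1 + 14 = 15 blocks
B–E: |4| + |14| = 4 + 14 = 18 blocks
B–F: |-12| + |8| = 12 + 8 = 20 blocks
E–F: |-16| + |-6| = 16 + 6 = 22 blocks
A–F: |6| + |-17| = 6 + 17 = 23 blocks
D–E: |19| + |-5| = 19 + 5 = 24 blocks
E–G: |-17| + |8| = 17 + 8 = 25 blocks
A–E: |22| + |-11| = 22 + 11 = 33 blocks
B–D: |-15| + |19| = 15 + 19 = 34 blocks
B–G: |-13| + |22| = 13 + 22 = 35 blocks
A–B: |18| + |-25| = 18 + 25 = 43 blocks
C–E: |-30| + |-18| = 30 + 18 = 48 blocks
C–G: |-47| + |-10| = 47 + 10 = 57 blocks
A–C: |52| + |7| = 52 + 7 = 59 blocks
C–D: |-49| + |-13| = 49 + 13 = 62 blocks
B–C: |34| + |32| = 34 + 32 = 66 blocks
C–F: |-46| + |-24| = 46 + 24 = 70 blocks
Closest pair: D–G at 5 blocks.

D and G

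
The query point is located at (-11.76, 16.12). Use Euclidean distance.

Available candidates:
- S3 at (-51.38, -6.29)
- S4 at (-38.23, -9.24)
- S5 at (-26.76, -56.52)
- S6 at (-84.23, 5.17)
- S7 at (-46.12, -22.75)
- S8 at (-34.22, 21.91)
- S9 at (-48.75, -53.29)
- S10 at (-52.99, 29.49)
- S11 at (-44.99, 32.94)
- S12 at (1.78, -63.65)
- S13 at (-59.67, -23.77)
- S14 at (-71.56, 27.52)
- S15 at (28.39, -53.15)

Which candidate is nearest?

S8

Distances from (-11.76, 16.12):
S3: √((-39.62)² + (-22.41)²) = √(1569.7444 + 502.2081) = 45.52
S4: √((-26.47)² + (-25.36)²) = √(700.6609 + 643.1296) = 36.66
S5: √((-15.00)² + (-72.64)²) = √(225.0000 + 5276.5696) = 74.17
S6: √((-72.47)² + (-10.95)²) = √(5251.9009 + 119.9025) = 73.29
S7: √((-34.36)² + (-38.87)²) = √(1180.6096 + 1510.8769) = 51.88
S8: √((-22.46)² + (5.79)²) = √(504.4516 + 33.5241) = 23.19
S9: √((-36.99)² + (-69.41)²) = √(1368.2601 + 4817.7481) = 78.65
S10: √((-41.23)² + (13.37)²) = √(1699.9129 + 178.7569) = 43.34
S11: √((-33.23)² + (16.82)²) = √(1104.2329 + 282.9124) = 37.24
S12: √((13.54)² + (-79.77)²) = √(183.3316 + 6363.2529) = 80.91
S13: √((-47.91)² + (-39.89)²) = √(2295.3681 + 1591.2121) = 62.34
S14: √((-59.80)² + (11.40)²) = √(3576.0400 + 129.9600) = 60.88
S15: √((40.15)² + (-69.27)²) = √(1612.0225 + 4798.3329) = 80.06
Minimum: S8 at 23.19.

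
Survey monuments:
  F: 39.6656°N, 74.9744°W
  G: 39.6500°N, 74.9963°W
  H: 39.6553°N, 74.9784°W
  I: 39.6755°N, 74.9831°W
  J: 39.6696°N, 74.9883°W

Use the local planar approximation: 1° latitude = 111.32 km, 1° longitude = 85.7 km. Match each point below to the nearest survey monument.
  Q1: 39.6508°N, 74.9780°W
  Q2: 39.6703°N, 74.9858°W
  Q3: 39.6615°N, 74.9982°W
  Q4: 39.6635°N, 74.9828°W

Q1→H; Q2→J; Q3→J; Q4→F

Q1 at 39.6508°N, 74.9780°W:
  F: 1.6762 km
  G: 1.5708 km
  H: 0.5021 km
  I: 2.7841 km
  J: 2.2714 km
  → nearest: H (0.5021 km)
Q2 at 39.6703°N, 74.9858°W:
  F: 1.1083 km
  G: 2.4324 km
  H: 1.7862 km
  I: 0.6234 km
  J: 0.2280 km
  → nearest: J (0.2280 km)
Q3 at 39.6615°N, 74.9982°W:
  F: 2.0901 km
  G: 1.2905 km
  H: 1.8319 km
  I: 2.0257 km
  J: 1.2381 km
  → nearest: J (1.2381 km)
Q4 at 39.6635°N, 74.9828°W:
  F: 0.7569 km
  G: 1.8966 km
  H: 0.9876 km
  I: 1.3361 km
  J: 0.8266 km
  → nearest: F (0.7569 km)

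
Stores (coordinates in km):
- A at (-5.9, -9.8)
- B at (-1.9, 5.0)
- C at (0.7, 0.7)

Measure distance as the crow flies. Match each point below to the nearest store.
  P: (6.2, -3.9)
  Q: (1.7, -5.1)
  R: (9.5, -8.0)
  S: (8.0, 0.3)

P→C; Q→C; R→C; S→C

P at (6.2, -3.9):
  A: √((-12.1)² + (-5.9)²) = √(146.410 + 34.810) = 13.5 km
  B: √((-8.1)² + (8.9)²) = √(65.610 + 79.210) = 12.0 km
  C: √((-5.5)² + (4.6)²) = √(30.250 + 21.160) = 7.2 km
  → nearest: C (7.2 km)
Q at (1.7, -5.1):
  A: √((-7.6)² + (-4.7)²) = √(57.760 + 22.090) = 8.9 km
  B: √((-3.6)² + (10.1)²) = √(12.960 + 102.010) = 10.7 km
  C: √((-1.0)² + (5.8)²) = √(1.000 + 33.640) = 5.9 km
  → nearest: C (5.9 km)
R at (9.5, -8.0):
  A: √((-15.4)² + (-1.8)²) = √(237.160 + 3.240) = 15.5 km
  B: √((-11.4)² + (13.0)²) = √(129.960 + 169.000) = 17.3 km
  C: √((-8.8)² + (8.7)²) = √(77.440 + 75.690) = 12.4 km
  → nearest: C (12.4 km)
S at (8.0, 0.3):
  A: √((-13.9)² + (-10.1)²) = √(193.210 + 102.010) = 17.2 km
  B: √((-9.9)² + (4.7)²) = √(98.010 + 22.090) = 11.0 km
  C: √((-7.3)² + (0.4)²) = √(53.290 + 0.160) = 7.3 km
  → nearest: C (7.3 km)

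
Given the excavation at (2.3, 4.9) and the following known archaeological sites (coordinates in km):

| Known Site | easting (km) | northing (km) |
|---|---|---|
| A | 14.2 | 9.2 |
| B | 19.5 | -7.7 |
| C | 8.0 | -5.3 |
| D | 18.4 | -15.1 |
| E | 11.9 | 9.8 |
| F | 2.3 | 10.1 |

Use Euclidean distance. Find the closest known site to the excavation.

Distances from (2.3, 4.9):
A: √((11.9)² + (4.3)²) = √(141.610 + 18.490) = 12.7 km
B: √((17.2)² + (-12.6)²) = √(295.840 + 158.760) = 21.3 km
C: √((5.7)² + (-10.2)²) = √(32.490 + 104.040) = 11.7 km
D: √((16.1)² + (-20.0)²) = √(259.210 + 400.000) = 25.7 km
E: √((9.6)² + (4.9)²) = √(92.160 + 24.010) = 10.8 km
F: √((0.0)² + (5.2)²) = √(0.000 + 27.040) = 5.2 km
Minimum: F at 5.2 km.

F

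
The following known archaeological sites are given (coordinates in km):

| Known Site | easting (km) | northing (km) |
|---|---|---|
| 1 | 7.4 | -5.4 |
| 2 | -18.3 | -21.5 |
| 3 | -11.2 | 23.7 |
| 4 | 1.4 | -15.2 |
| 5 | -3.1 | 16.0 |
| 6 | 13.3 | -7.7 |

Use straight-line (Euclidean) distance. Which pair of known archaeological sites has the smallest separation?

Pairwise distances:
1–2: √((-25.7)² + (-16.1)²) = √(660.4900 + 259.2100) = 30.33 km
1–3: √((-18.6)² + (29.1)²) = √(345.9600 + 846.8100) = 34.54 km
1–4: √((-6.0)² + (-9.8)²) = √(36.0000 + 96.0400) = 11.49 km
1–5: √((-10.5)² + (21.4)²) = √(110.2500 + 457.9600) = 23.84 km
1–6: √((5.9)² + (-2.3)²) = √(34.8100 + 5.2900) = 6.33 km
2–3: √((7.1)² + (45.2)²) = √(50.4100 + 2043.0400) = 45.75 km
2–4: √((19.7)² + (6.3)²) = √(388.0900 + 39.6900) = 20.68 km
2–5: √((15.2)² + (37.5)²) = √(231.0400 + 1406.2500) = 40.46 km
2–6: √((31.6)² + (13.8)²) = √(998.5600 + 190.4400) = 34.48 km
3–4: √((12.6)² + (-38.9)²) = √(158.7600 + 1513.2100) = 40.89 km
3–5: √((8.1)² + (-7.7)²) = √(65.6100 + 59.2900) = 11.18 km
3–6: √((24.5)² + (-31.4)²) = √(600.2500 + 985.9600) = 39.83 km
4–5: √((-4.5)² + (31.2)²) = √(20.2500 + 973.4400) = 31.52 km
4–6: √((11.9)² + (7.5)²) = √(141.6100 + 56.2500) = 14.07 km
5–6: √((16.4)² + (-23.7)²) = √(268.9600 + 561.6900) = 28.82 km
Closest pair: 1–6 at 6.33 km.

1 and 6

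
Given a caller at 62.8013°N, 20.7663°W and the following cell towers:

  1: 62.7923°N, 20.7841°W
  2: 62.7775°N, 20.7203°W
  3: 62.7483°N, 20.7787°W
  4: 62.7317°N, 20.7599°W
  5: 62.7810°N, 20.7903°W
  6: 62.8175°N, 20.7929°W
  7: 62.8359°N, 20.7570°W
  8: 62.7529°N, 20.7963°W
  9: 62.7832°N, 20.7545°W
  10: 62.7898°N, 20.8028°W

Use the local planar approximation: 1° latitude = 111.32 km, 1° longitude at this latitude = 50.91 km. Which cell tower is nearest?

1

Distances from 62.8013°N, 20.7663°W:
1: √((-0.0090·111.32)² + (-0.0178·50.91)²) = √(1.003764 + 0.821195) = 1.3509 km
2: √((-0.0238·111.32)² + (0.0460·50.91)²) = √(7.019405 + 5.484308) = 3.5361 km
3: √((-0.0530·111.32)² + (-0.0124·50.91)²) = √(34.809528 + 0.398519) = 5.9336 km
4: √((-0.0696·111.32)² + (0.0064·50.91)²) = √(60.029521 + 0.106161) = 7.7547 km
5: √((-0.0203·111.32)² + (-0.0240·50.91)²) = √(5.106678 + 1.492893) = 2.5690 km
6: √((0.0162·111.32)² + (-0.0266·50.91)²) = √(3.252194 + 1.833874) = 2.2552 km
7: √((0.0346·111.32)² + (0.0093·50.91)²) = √(14.835377 + 0.224167) = 3.8807 km
8: √((-0.0484·111.32)² + (-0.0300·50.91)²) = √(29.029337 + 2.332645) = 5.6002 km
9: √((-0.0181·111.32)² + (0.0118·50.91)²) = √(4.059790 + 0.360886) = 2.1025 km
10: √((-0.0115·111.32)² + (-0.0365·50.91)²) = √(1.638861 + 3.452963) = 2.2565 km
Minimum: 1 at 1.3509 km.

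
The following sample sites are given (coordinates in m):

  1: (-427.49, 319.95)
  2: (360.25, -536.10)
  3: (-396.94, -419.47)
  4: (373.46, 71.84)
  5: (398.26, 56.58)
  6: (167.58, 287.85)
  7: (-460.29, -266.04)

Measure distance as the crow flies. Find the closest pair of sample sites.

Pairwise distances:
1–2: 1163.34 m
1–3: 740.05 m
1–4: 838.50 m
1–5: 866.73 m
1–6: 595.94 m
1–7: 586.91 m
2–3: 766.12 m
2–4: 608.08 m
2–5: 593.90 m
2–6: 846.18 m
2–7: 863.84 m
3–4: 913.73 m
3–5: 926.80 m
3–6: 904.98 m
3–7: 165.99 m
4–5: 29.12 m
4–6: 298.41 m
4–7: 899.61 m
5–6: 326.65 m
5–7: 917.17 m
6–7: 837.27 m
Closest pair: 4–5 at 29.12 m.

4 and 5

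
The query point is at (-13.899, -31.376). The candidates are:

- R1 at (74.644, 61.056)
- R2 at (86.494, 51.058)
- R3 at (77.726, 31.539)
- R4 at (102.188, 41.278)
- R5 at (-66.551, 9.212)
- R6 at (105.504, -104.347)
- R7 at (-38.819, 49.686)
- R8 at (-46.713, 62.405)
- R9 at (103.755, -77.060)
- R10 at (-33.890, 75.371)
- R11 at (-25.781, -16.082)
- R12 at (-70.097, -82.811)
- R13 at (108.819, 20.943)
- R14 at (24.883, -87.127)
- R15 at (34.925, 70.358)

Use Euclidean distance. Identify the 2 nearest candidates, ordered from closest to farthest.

Distances from (-13.899, -31.376):
R1: √((88.543)² + (92.432)²) = √(7839.86285 + 8543.67462) = 127.998
R2: √((100.393)² + (82.434)²) = √(10078.75445 + 6795.36436) = 129.900
R3: √((91.625)² + (62.915)²) = √(8395.14062 + 3958.29723) = 111.146
R4: √((116.087)² + (72.654)²) = √(13476.19157 + 5278.60372) = 136.948
R5: √((-52.652)² + (40.588)²) = √(2772.23310 + 1647.38574) = 66.480
R6: √((119.403)² + (-72.971)²) = √(14257.07641 + 5324.76684) = 139.935
R7: √((-24.920)² + (81.062)²) = √(621.00640 + 6571.04784) = 84.806
R8: √((-32.814)² + (93.781)²) = √(1076.75860 + 8794.87596) = 99.356
R9: √((117.654)² + (-45.684)²) = √(13842.46372 + 2087.02786) = 126.212
R10: √((-19.991)² + (106.747)²) = √(399.64008 + 11394.92201) = 108.603
R11: √((-11.882)² + (15.294)²) = √(141.18192 + 233.90644) = 19.367
R12: √((-56.198)² + (-51.435)²) = √(3158.21520 + 2645.55923) = 76.183
R13: √((122.718)² + (52.319)²) = √(15059.70752 + 2737.27776) = 133.405
R14: √((38.782)² + (-55.751)²) = √(1504.04352 + 3108.17400) = 67.913
R15: √((48.824)² + (101.734)²) = √(2383.78298 + 10349.80676) = 112.843
Sorted: R11 (19.367) < R5 (66.480) < R14 (67.913) < R12 (76.183) < …

R11, R5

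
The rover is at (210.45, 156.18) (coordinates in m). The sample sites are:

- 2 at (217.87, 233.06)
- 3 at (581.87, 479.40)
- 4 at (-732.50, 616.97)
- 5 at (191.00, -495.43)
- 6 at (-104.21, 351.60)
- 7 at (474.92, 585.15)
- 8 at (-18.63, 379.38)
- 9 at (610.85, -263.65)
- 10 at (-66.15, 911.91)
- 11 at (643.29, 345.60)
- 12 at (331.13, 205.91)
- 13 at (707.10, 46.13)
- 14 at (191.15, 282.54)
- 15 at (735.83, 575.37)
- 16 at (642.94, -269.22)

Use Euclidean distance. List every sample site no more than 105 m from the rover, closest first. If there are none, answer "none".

2

Distances from (210.45, 156.18):
2: √((7.42)² + (76.88)²) = √(55.0564 + 5910.5344) = 77.24 m
3: √((371.42)² + (323.22)²) = √(137952.8164 + 104471.1684) = 492.37 m
4: √((-942.95)² + (460.79)²) = √(889154.7025 + 212327.4241) = 1049.52 m
5: √((-19.45)² + (-651.61)²) = √(378.3025 + 424595.5921) = 651.90 m
6: √((-314.66)² + (195.42)²) = √(99010.9156 + 38188.9764) = 370.41 m
7: √((264.47)² + (428.97)²) = √(69944.3809 + 184015.2609) = 503.94 m
8: √((-229.08)² + (223.20)²) = √(52477.6464 + 49818.2400) = 319.84 m
9: √((400.40)² + (-419.83)²) = √(160320.1600 + 176257.2289) = 580.15 m
10: √((-276.60)² + (755.73)²) = √(76507.5600 + 571127.8329) = 804.76 m
11: √((432.84)² + (189.42)²) = √(187350.4656 + 35879.9364) = 472.47 m
12: √((120.68)² + (49.73)²) = √(14563.6624 + 2473.0729) = 130.52 m
13: √((496.65)² + (-110.05)²) = √(246661.2225 + 12111.0025) = 508.70 m
14: √((-19.30)² + (126.36)²) = √(372.4900 + 15966.8496) = 127.83 m
15: √((525.38)² + (419.19)²) = √(276024.1444 + 175720.2561) = 672.12 m
16: √((432.49)² + (-425.40)²) = √(187047.6001 + 180965.1600) = 606.64 m
Threshold 105 m: 2 (77.24 m) is within range.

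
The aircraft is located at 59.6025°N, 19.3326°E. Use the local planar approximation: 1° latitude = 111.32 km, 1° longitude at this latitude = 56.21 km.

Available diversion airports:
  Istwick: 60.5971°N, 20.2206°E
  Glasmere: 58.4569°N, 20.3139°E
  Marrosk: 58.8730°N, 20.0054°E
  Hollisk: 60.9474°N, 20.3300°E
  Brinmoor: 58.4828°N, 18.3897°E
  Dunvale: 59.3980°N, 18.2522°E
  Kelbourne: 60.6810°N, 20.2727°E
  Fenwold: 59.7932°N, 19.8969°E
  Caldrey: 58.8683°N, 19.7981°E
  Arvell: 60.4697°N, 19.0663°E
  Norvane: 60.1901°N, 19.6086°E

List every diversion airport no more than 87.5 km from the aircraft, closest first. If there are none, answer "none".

Distances from 59.6025°N, 19.3326°E:
Istwick: 121.4501 km
Glasmere: 138.9458 km
Marrosk: 89.5820 km
Hollisk: 159.8672 km
Brinmoor: 135.4453 km
Dunvale: 64.8559 km
Kelbourne: 131.1734 km
Fenwold: 38.1677 km
Caldrey: 85.8174 km
Arvell: 97.6903 km
Norvane: 67.2262 km
Threshold 87.5 km: Fenwold (38.1677 km), Dunvale (64.8559 km), Norvane (67.2262 km), Caldrey (85.8174 km) are within range.

Fenwold, Dunvale, Norvane, Caldrey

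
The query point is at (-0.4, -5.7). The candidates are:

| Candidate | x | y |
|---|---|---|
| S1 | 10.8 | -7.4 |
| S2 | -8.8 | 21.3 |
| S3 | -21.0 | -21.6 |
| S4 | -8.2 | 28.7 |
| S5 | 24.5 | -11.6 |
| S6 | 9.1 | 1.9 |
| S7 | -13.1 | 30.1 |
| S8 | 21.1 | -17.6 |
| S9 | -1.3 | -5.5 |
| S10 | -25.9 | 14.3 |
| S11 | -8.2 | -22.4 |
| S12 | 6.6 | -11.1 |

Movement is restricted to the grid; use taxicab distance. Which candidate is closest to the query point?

Distances from (-0.4, -5.7):
S1: |11.2| + |-1.7| = 11.2 + 1.7 = 12.9
S2: |-8.4| + |27.0| = 8.4 + 27.0 = 35.4
S3: |-20.6| + |-15.9| = 20.6 + 15.9 = 36.5
S4: |-7.8| + |34.4| = 7.8 + 34.4 = 42.2
S5: |24.9| + |-5.9| = 24.9 + 5.9 = 30.8
S6: |9.5| + |7.6| = 9.5 + 7.6 = 17.1
S7: |-12.7| + |35.8| = 12.7 + 35.8 = 48.5
S8: |21.5| + |-11.9| = 21.5 + 11.9 = 33.4
S9: |-0.9| + |0.2| = 0.9 + 0.2 = 1.1
S10: |-25.5| + |20.0| = 25.5 + 20.0 = 45.5
S11: |-7.8| + |-16.7| = 7.8 + 16.7 = 24.5
S12: |7.0| + |-5.4| = 7.0 + 5.4 = 12.4
Minimum: S9 at 1.1.

S9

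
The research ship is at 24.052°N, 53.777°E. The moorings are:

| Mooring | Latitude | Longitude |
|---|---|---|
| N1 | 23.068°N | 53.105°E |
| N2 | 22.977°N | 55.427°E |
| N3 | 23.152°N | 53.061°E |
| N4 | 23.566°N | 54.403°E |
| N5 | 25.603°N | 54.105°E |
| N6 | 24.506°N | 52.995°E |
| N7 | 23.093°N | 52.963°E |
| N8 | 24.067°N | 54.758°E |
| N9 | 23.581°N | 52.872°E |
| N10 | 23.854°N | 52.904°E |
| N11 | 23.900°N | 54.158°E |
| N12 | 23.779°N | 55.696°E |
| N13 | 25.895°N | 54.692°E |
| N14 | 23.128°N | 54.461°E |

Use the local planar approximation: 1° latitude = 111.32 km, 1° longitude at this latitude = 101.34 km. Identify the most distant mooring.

N13

Distances from 24.052°N, 53.777°E:
N1: √((-0.984·111.32)² + (-0.672·101.34)²) = √(11998.76623 + 4637.67538) = 128.982 km
N2: √((-1.075·111.32)² + (1.650·101.34)²) = √(14320.66956 + 27959.51852) = 205.621 km
N3: √((-0.900·111.32)² + (-0.716·101.34)²) = √(10037.63534 + 5264.87233) = 123.703 km
N4: √((-0.486·111.32)² + (0.626·101.34)²) = √(2926.97447 + 4024.48642) = 83.375 km
N5: √((1.551·111.32)² + (0.328·101.34)²) = √(29810.55015 + 1104.86569) = 175.828 km
N6: √((0.454·111.32)² + (-0.782·101.34)²) = √(2554.21882 + 6280.22648) = 93.992 km
N7: √((-0.959·111.32)² + (-0.814·101.34)²) = √(11396.81791 + 6804.72549) = 134.913 km
N8: √((0.015·111.32)² + (0.981·101.34)²) = √(2.78823 + 9883.25076) = 99.429 km
N9: √((-0.471·111.32)² + (-0.905·101.34)²) = √(2749.08526 + 8411.21934) = 105.642 km
N10: √((-0.198·111.32)² + (-0.873·101.34)²) = √(485.82155 + 7826.90905) = 91.174 km
N11: √((-0.152·111.32)² + (0.381·101.34)²) = √(286.30806 + 1490.77380) = 42.155 km
N12: √((-0.273·111.32)² + (1.919·101.34)²) = √(923.57398 + 37819.14875) = 196.832 km
N13: √((1.843·111.32)² + (0.915·101.34)²) = √(42091.75809 + 8598.12962) = 225.144 km
N14: √((-0.924·111.32)² + (0.684·101.34)²) = √(10580.11377 + 4804.78549) = 124.036 km
Maximum: N13 at 225.144 km.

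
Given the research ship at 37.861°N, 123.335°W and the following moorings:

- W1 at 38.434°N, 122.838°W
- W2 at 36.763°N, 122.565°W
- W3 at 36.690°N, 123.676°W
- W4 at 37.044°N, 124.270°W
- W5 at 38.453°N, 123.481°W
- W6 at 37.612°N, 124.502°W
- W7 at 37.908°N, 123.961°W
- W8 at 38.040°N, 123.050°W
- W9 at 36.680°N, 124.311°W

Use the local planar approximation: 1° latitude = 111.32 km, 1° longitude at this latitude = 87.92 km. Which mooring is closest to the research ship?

Distances from 37.861°N, 123.335°W:
W1: 77.318 km
W2: 139.725 km
W3: 133.759 km
W4: 122.594 km
W5: 67.140 km
W6: 106.281 km
W7: 55.286 km
W8: 32.014 km
W9: 156.995 km
Minimum: W8 at 32.014 km.

W8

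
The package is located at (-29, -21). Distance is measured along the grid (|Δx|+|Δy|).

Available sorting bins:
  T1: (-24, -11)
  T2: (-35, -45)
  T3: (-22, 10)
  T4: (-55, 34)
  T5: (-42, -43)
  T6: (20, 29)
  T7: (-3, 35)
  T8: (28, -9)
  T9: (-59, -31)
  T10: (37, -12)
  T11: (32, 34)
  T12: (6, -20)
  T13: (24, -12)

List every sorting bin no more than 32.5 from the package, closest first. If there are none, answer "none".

Distances from (-29, -21):
T1: |5| + |10| = 5 + 10 = 15
T2: |-6| + |-24| = 6 + 24 = 30
T3: |7| + |31| = 7 + 31 = 38
T4: |-26| + |55| = 26 + 55 = 81
T5: |-13| + |-22| = 13 + 22 = 35
T6: |49| + |50| = 49 + 50 = 99
T7: |26| + |56| = 26 + 56 = 82
T8: |57| + |12| = 57 + 12 = 69
T9: |-30| + |-10| = 30 + 10 = 40
T10: |66| + |9| = 66 + 9 = 75
T11: |61| + |55| = 61 + 55 = 116
T12: |35| + |1| = 35 + 1 = 36
T13: |53| + |9| = 53 + 9 = 62
Threshold 32.5: T1 (15), T2 (30) are within range.

T1, T2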